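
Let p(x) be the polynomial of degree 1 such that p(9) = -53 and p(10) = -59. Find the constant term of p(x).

1

Write p(x) = ax + b. Substituting each data point gives a linear system:
  9a + b = -53
  10a + b = -59
Solving the system yields a = -6, b = 1.
So p(x) = -6x + 1.
The constant term is 1.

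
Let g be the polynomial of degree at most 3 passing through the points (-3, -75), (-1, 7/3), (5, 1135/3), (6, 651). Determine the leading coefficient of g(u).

Write g(u) = au^3 + bu^2 + cu + d. Substituting each data point gives a linear system:
  -27a + 9b - 3c + d = -75
  -a + b - c + d = 7/3
  125a + 25b + 5c + d = 1135/3
  216a + 36b + 6c + d = 651
Solving the system yields a = 3, b = 0, c = -1/3, d = 5.
So g(u) = 3u^3 - (1/3)u + 5.
The leading coefficient is 3.

3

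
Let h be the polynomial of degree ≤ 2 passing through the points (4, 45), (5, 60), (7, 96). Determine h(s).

h(s) = s^2 + 6s + 5

Write h(s) = as^2 + bs + c. Substituting each data point gives a linear system:
  16a + 4b + c = 45
  25a + 5b + c = 60
  49a + 7b + c = 96
Solving the system yields a = 1, b = 6, c = 5.
So h(s) = s² + 6s + 5.
Check: h(7) = 96. ✓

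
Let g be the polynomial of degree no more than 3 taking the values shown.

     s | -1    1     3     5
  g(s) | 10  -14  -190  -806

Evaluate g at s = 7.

Write g(s) = as^3 + bs^2 + cs + d. Substituting each data point gives a linear system:
  -a + b - c + d = 10
  a + b + c + d = -14
  27a + 9b + 3c + d = -190
  125a + 25b + 5c + d = -806
Solving the system yields a = -6, b = -1, c = -6, d = -1.
So g(s) = -6s³ - s² - 6s - 1.
Then g(7) = -2150.

-2150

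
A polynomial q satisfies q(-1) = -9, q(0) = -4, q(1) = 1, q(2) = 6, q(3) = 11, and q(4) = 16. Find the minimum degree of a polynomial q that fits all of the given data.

Forward differences of the values at t = -1, 0, 1, 2, 3, 4:
  q  : -9  -4  1  6  11  16
  Δ  : 5  5  5  5  5
  Δ^2: 0  0  0  0
  Δ^3: 0  0  0
  Δ^4: 0  0
  Δ^5: 0
The first differences are constant (5) and nonzero, while all higher differences vanish, so the minimal degree is 1.

1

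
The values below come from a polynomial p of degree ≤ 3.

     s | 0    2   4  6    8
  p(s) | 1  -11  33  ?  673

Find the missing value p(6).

On equispaced nodes a degree-3 polynomial has vanishing fourth forward difference, so
  p(0) - 4·p(2) + 6·p(4) - 4·p(6) + p(8) = 0.
Substituting the known values and solving for p(6):
  -4·p(6) = -916
  p(6) = 229.

229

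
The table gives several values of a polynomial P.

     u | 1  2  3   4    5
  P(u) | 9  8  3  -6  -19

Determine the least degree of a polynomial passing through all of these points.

Forward differences of the values at u = 1, 2, 3, 4, 5:
  P  : 9  8  3  -6  -19
  Δ  : -1  -5  -9  -13
  Δ^2: -4  -4  -4
  Δ^3: 0  0
  Δ^4: 0
The second differences are constant (-4) and nonzero, while all higher differences vanish, so the minimal degree is 2.

2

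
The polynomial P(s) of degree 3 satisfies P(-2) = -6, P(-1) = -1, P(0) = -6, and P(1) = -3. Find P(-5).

-261

Write P(s) = as^3 + bs^2 + cs + d. Substituting each data point gives a linear system:
  -8a + 4b - 2c + d = -6
  -a + b - c + d = -1
  d = -6
  a + b + c + d = -3
Solving the system yields a = 3, b = 4, c = -4, d = -6.
So P(s) = 3s³ + 4s² - 4s - 6.
Then P(-5) = -261.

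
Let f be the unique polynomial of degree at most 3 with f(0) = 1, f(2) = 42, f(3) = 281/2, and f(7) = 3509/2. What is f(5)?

Write f(x) = ax^3 + bx^2 + cx + d. Substituting each data point gives a linear system:
  d = 1
  8a + 4b + 2c + d = 42
  27a + 9b + 3c + d = 281/2
  343a + 49b + 7c + d = 3509/2
Solving the system yields a = 5, b = 1, c = -3/2, d = 1.
So f(x) = 5x^3 + x^2 - (3/2)x + 1.
Then f(5) = 1287/2.

1287/2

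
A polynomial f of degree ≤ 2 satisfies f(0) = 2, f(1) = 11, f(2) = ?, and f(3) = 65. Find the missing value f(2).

32

On equispaced nodes a degree-2 polynomial has vanishing third forward difference, so
  - f(0) + 3·f(1) - 3·f(2) + f(3) = 0.
Substituting the known values and solving for f(2):
  -3·f(2) = -96
  f(2) = 32.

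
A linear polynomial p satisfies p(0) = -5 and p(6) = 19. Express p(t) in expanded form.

p(t) = 4t - 5

Write p(t) = at + b. Substituting each data point gives a linear system:
  b = -5
  6a + b = 19
Solving the system yields a = 4, b = -5.
So p(t) = 4t - 5.
Check: p(0) = -5. ✓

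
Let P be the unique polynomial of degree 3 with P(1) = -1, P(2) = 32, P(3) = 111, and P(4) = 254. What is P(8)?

Write P(s) = as^3 + bs^2 + cs + d. Substituting each data point gives a linear system:
  a + b + c + d = -1
  8a + 4b + 2c + d = 32
  27a + 9b + 3c + d = 111
  64a + 16b + 4c + d = 254
Solving the system yields a = 3, b = 5, c = -3, d = -6.
So P(s) = 3s³ + 5s² - 3s - 6.
Then P(8) = 1826.

1826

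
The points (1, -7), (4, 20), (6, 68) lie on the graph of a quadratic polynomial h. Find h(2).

Using the Lagrange interpolation formula with nodes 1, 4, 6:
  L_0(n) = (n - 4)(n - 6) / 15
  L_1(n) = (n - 1)(n - 6) / -6
  L_2(n) = (n - 1)(n - 4) / 10
Then h(n) = -7·L_0(n) + 20·L_1(n) + 68·L_2(n).
Expanding and collecting terms gives h(n) = 3n^2 - 6n - 4.
Evaluating at n = 2: h(2) = -4.

-4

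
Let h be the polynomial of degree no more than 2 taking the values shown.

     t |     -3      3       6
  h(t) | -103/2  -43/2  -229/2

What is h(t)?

Write h(t) = at^2 + bt + c. Substituting each data point gives a linear system:
  9a - 3b + c = -103/2
  9a + 3b + c = -43/2
  36a + 6b + c = -229/2
Solving the system yields a = -4, b = 5, c = -1/2.
So h(t) = -4t² + 5t - 1/2.
Check: h(3) = -43/2. ✓

h(t) = -4t^2 + 5t - 1/2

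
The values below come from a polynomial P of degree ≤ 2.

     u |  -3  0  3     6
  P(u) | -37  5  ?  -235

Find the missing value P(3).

The 3 known points determine the degree-2 polynomial uniquely.
Write P(u) = au^2 + bu + c. Substituting each data point gives a linear system:
  9a - 3b + c = -37
  c = 5
  36a + 6b + c = -235
Solving the system yields a = -6, b = -4, c = 5.
So P(u) = -6u² - 4u + 5.
Then P(3) = -61.

-61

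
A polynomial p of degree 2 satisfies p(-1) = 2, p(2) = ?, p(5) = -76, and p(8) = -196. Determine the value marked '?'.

The 3 known points determine the degree-2 polynomial uniquely.
Write p(n) = an^2 + bn + c. Substituting each data point gives a linear system:
  a - b + c = 2
  25a + 5b + c = -76
  64a + 8b + c = -196
Solving the system yields a = -3, b = -1, c = 4.
So p(n) = -3n² - n + 4.
Then p(2) = -10.

-10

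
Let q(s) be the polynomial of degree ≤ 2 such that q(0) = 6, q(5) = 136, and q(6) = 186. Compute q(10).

Using the Lagrange interpolation formula with nodes 0, 5, 6:
  L_0(s) = (s - 5)(s - 6) / 30
  L_1(s) = s(s - 6) / -5
  L_2(s) = s(s - 5) / 6
Then q(s) = 6·L_0(s) + 136·L_1(s) + 186·L_2(s).
Expanding and collecting terms gives q(s) = 4s² + 6s + 6.
Evaluating at s = 10: q(10) = 466.

466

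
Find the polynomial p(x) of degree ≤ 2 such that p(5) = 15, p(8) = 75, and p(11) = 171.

p(x) = 2x^2 - 6x - 5

Write p(x) = ax^2 + bx + c. Substituting each data point gives a linear system:
  25a + 5b + c = 15
  64a + 8b + c = 75
  121a + 11b + c = 171
Solving the system yields a = 2, b = -6, c = -5.
So p(x) = 2x^2 - 6x - 5.
Check: p(5) = 15. ✓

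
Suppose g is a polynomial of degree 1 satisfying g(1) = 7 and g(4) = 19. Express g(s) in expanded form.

Write g(s) = as + b. Substituting each data point gives a linear system:
  a + b = 7
  4a + b = 19
Solving the system yields a = 4, b = 3.
So g(s) = 4s + 3.
Check: g(4) = 19. ✓

g(s) = 4s + 3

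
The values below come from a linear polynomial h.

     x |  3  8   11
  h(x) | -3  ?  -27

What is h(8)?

The 2 known points determine the degree-1 polynomial uniquely.
Write h(x) = ax + b. Substituting each data point gives a linear system:
  3a + b = -3
  11a + b = -27
Solving the system yields a = -3, b = 6.
So h(x) = -3x + 6.
Then h(8) = -18.

-18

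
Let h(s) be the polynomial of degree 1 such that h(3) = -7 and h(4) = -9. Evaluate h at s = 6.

-13

Write h(s) = as + b. Substituting each data point gives a linear system:
  3a + b = -7
  4a + b = -9
Solving the system yields a = -2, b = -1.
So h(s) = -2s - 1.
Then h(6) = -13.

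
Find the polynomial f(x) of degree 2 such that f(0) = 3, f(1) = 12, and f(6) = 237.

f(x) = 6x^2 + 3x + 3

Using the Lagrange interpolation formula with nodes 0, 1, 6:
  L_0(x) = (x - 1)(x - 6) / 6
  L_1(x) = x(x - 6) / -5
  L_2(x) = x(x - 1) / 30
Then f(x) = 3·L_0(x) + 12·L_1(x) + 237·L_2(x).
Expanding and collecting terms gives f(x) = 6x^2 + 3x + 3.
Check: f(0) = 3. ✓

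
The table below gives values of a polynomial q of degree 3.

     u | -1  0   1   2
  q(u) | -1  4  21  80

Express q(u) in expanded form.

Write q(u) = au^3 + bu^2 + cu + d. Substituting each data point gives a linear system:
  -a + b - c + d = -1
  d = 4
  a + b + c + d = 21
  8a + 4b + 2c + d = 80
Solving the system yields a = 5, b = 6, c = 6, d = 4.
So q(u) = 5u^3 + 6u^2 + 6u + 4.
Check: q(2) = 80. ✓

q(u) = 5u^3 + 6u^2 + 6u + 4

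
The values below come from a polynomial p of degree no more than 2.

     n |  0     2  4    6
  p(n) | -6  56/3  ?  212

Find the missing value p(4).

274/3

On equispaced nodes a degree-2 polynomial has vanishing third forward difference, so
  - p(0) + 3·p(2) - 3·p(4) + p(6) = 0.
Substituting the known values and solving for p(4):
  -3·p(4) = -274
  p(4) = 274/3.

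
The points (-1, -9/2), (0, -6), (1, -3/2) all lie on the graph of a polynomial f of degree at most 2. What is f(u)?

Write f(u) = au^2 + bu + c. Substituting each data point gives a linear system:
  a - b + c = -9/2
  c = -6
  a + b + c = -3/2
Solving the system yields a = 3, b = 3/2, c = -6.
So f(u) = 3u^2 + (3/2)u - 6.
Check: f(0) = -6. ✓

f(u) = 3u^2 + (3/2)u - 6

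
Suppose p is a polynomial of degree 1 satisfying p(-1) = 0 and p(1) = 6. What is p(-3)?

Write p(s) = as + b. Substituting each data point gives a linear system:
  -a + b = 0
  a + b = 6
Solving the system yields a = 3, b = 3.
So p(s) = 3s + 3.
Then p(-3) = -6.

-6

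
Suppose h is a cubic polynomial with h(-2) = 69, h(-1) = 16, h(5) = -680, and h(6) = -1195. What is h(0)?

5

Write h(t) = at^3 + bt^2 + ct + d. Substituting each data point gives a linear system:
  -8a + 4b - 2c + d = 69
  -a + b - c + d = 16
  125a + 25b + 5c + d = -680
  216a + 36b + 6c + d = -1195
Solving the system yields a = -6, b = 3, c = -2, d = 5.
So h(t) = -6t³ + 3t² - 2t + 5.
Then h(0) = 5.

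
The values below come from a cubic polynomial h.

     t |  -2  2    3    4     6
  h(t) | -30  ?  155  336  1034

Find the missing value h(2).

54

The 4 known points determine the degree-3 polynomial uniquely.
Write h(t) = at^3 + bt^2 + ct + d. Substituting each data point gives a linear system:
  -8a + 4b - 2c + d = -30
  27a + 9b + 3c + d = 155
  64a + 16b + 4c + d = 336
  216a + 36b + 6c + d = 1034
Solving the system yields a = 4, b = 4, c = 5, d = -4.
So h(t) = 4t^3 + 4t^2 + 5t - 4.
Then h(2) = 54.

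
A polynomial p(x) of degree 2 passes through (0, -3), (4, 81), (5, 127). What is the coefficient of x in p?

Write p(x) = ax^2 + bx + c. Substituting each data point gives a linear system:
  c = -3
  16a + 4b + c = 81
  25a + 5b + c = 127
Solving the system yields a = 5, b = 1, c = -3.
So p(x) = 5x^2 + x - 3.
The coefficient of x is 1.

1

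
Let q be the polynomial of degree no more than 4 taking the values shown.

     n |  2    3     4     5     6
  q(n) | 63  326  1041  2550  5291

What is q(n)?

q(n) = 4n^4 + n^3 - 3n^2 - n + 5

Write q(n) = an^4 + bn^3 + cn^2 + dn + e. Substituting each data point gives a linear system:
  16a + 8b + 4c + 2d + e = 63
  81a + 27b + 9c + 3d + e = 326
  256a + 64b + 16c + 4d + e = 1041
  625a + 125b + 25c + 5d + e = 2550
  1296a + 216b + 36c + 6d + e = 5291
Solving the system yields a = 4, b = 1, c = -3, d = -1, e = 5.
So q(n) = 4n^4 + n^3 - 3n^2 - n + 5.
Check: q(2) = 63. ✓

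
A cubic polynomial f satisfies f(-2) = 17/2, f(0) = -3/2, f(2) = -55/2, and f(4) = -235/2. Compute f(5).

Using the Lagrange interpolation formula with nodes -2, 0, 2, 4:
  L_0(x) = x(x - 2)(x - 4) / -48
  L_1(x) = (x + 2)(x - 2)(x - 4) / 16
  L_2(x) = (x + 2)x(x - 4) / -16
  L_3(x) = (x + 2)x(x - 2) / 48
Then f(x) = 17/2·L_0(x) - 3/2·L_1(x) - 55/2·L_2(x) - 235/2·L_3(x).
Expanding and collecting terms gives f(x) = -x^3 - 2x^2 - 5x - 3/2.
Evaluating at x = 5: f(5) = -403/2.

-403/2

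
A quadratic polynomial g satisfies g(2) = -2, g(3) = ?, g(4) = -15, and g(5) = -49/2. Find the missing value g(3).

-15/2

On equispaced nodes a degree-2 polynomial has vanishing third forward difference, so
  - g(2) + 3·g(3) - 3·g(4) + g(5) = 0.
Substituting the known values and solving for g(3):
  3·g(3) = -45/2
  g(3) = -15/2.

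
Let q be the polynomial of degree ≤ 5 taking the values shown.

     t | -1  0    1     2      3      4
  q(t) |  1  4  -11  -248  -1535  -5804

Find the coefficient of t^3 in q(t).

-2

Write q(t) = at^5 + bt^4 + ct^3 + dt^2 + et + k. Substituting each data point gives a linear system:
  -a + b - c + d - e + k = 1
  k = 4
  a + b + c + d + e + k = -11
  32a + 16b + 8c + 4d + 2e + k = -248
  243a + 81b + 27c + 9d + 3e + k = -1535
  1024a + 256b + 64c + 16d + 4e + k = -5804
Solving the system yields a = -4, b = -6, c = -2, d = -3, e = 0, k = 4.
So q(t) = -4t⁵ - 6t⁴ - 2t³ - 3t² + 4.
The coefficient of t^3 is -2.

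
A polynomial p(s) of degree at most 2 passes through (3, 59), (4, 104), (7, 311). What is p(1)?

5

Write p(s) = as^2 + bs + c. Substituting each data point gives a linear system:
  9a + 3b + c = 59
  16a + 4b + c = 104
  49a + 7b + c = 311
Solving the system yields a = 6, b = 3, c = -4.
So p(s) = 6s^2 + 3s - 4.
Then p(1) = 5.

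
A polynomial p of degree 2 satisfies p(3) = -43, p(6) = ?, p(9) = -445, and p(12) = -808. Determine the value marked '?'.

The 3 known points determine the degree-2 polynomial uniquely.
Write p(n) = an^2 + bn + c. Substituting each data point gives a linear system:
  9a + 3b + c = -43
  81a + 9b + c = -445
  144a + 12b + c = -808
Solving the system yields a = -6, b = 5, c = -4.
So p(n) = -6n^2 + 5n - 4.
Then p(6) = -190.

-190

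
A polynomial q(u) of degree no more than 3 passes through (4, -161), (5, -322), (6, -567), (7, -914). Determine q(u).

q(u) = -3u^3 + 3u^2 - 5u + 3

Write q(u) = au^3 + bu^2 + cu + d. Substituting each data point gives a linear system:
  64a + 16b + 4c + d = -161
  125a + 25b + 5c + d = -322
  216a + 36b + 6c + d = -567
  343a + 49b + 7c + d = -914
Solving the system yields a = -3, b = 3, c = -5, d = 3.
So q(u) = -3u^3 + 3u^2 - 5u + 3.
Check: q(7) = -914. ✓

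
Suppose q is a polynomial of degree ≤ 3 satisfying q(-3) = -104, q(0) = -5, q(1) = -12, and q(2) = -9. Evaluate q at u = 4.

Using the Lagrange interpolation formula with nodes -3, 0, 1, 2:
  L_0(u) = u(u - 1)(u - 2) / -60
  L_1(u) = (u + 3)(u - 1)(u - 2) / 6
  L_2(u) = (u + 3)u(u - 2) / -4
  L_3(u) = (u + 3)u(u - 1) / 10
Then q(u) = -104·L_0(u) - 5·L_1(u) - 12·L_2(u) - 9·L_3(u).
Expanding and collecting terms gives q(u) = 3u^3 - 4u^2 - 6u - 5.
Evaluating at u = 4: q(4) = 99.

99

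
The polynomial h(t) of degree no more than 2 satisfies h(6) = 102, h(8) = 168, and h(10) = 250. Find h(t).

Write h(t) = at^2 + bt + c. Substituting each data point gives a linear system:
  36a + 6b + c = 102
  64a + 8b + c = 168
  100a + 10b + c = 250
Solving the system yields a = 2, b = 5, c = 0.
So h(t) = 2t^2 + 5t.
Check: h(10) = 250. ✓

h(t) = 2t^2 + 5t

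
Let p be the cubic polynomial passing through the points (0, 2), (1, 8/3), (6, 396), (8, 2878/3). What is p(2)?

40/3

Write p(t) = at^3 + bt^2 + ct + d. Substituting each data point gives a linear system:
  d = 2
  a + b + c + d = 8/3
  216a + 36b + 6c + d = 396
  512a + 64b + 8c + d = 2878/3
Solving the system yields a = 2, b = -1, c = -1/3, d = 2.
So p(t) = 2t³ - t² - (1/3)t + 2.
Then p(2) = 40/3.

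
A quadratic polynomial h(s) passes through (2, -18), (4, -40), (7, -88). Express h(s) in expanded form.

h(s) = -s^2 - 5s - 4

Write h(s) = as^2 + bs + c. Substituting each data point gives a linear system:
  4a + 2b + c = -18
  16a + 4b + c = -40
  49a + 7b + c = -88
Solving the system yields a = -1, b = -5, c = -4.
So h(s) = -s^2 - 5s - 4.
Check: h(2) = -18. ✓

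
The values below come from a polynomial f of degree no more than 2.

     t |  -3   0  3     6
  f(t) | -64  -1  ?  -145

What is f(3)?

-28

On equispaced nodes a degree-2 polynomial has vanishing third forward difference, so
  - f(-3) + 3·f(0) - 3·f(3) + f(6) = 0.
Substituting the known values and solving for f(3):
  -3·f(3) = 84
  f(3) = -28.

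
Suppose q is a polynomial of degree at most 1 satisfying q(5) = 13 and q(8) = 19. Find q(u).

Using the Lagrange interpolation formula with nodes 5, 8:
  L_0(u) = (u - 8) / -3
  L_1(u) = (u - 5) / 3
Then q(u) = 13·L_0(u) + 19·L_1(u).
Expanding and collecting terms gives q(u) = 2u + 3.
Check: q(8) = 19. ✓

q(u) = 2u + 3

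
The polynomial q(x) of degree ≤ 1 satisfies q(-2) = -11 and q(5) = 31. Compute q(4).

25

Using the Lagrange interpolation formula with nodes -2, 5:
  L_0(x) = (x - 5) / -7
  L_1(x) = (x + 2) / 7
Then q(x) = -11·L_0(x) + 31·L_1(x).
Expanding and collecting terms gives q(x) = 6x + 1.
Evaluating at x = 4: q(4) = 25.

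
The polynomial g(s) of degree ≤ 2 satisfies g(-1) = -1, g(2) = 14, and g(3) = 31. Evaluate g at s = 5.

Using the Lagrange interpolation formula with nodes -1, 2, 3:
  L_0(s) = (s - 2)(s - 3) / 12
  L_1(s) = (s + 1)(s - 3) / -3
  L_2(s) = (s + 1)(s - 2) / 4
Then g(s) = -1·L_0(s) + 14·L_1(s) + 31·L_2(s).
Expanding and collecting terms gives g(s) = 3s^2 + 2s - 2.
Evaluating at s = 5: g(5) = 83.

83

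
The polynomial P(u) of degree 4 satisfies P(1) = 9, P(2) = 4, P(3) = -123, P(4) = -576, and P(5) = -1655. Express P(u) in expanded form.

P(u) = -4u^4 + 6u^3 + 3u^2 + 4u

Write P(u) = au^4 + bu^3 + cu^2 + du + e. Substituting each data point gives a linear system:
  a + b + c + d + e = 9
  16a + 8b + 4c + 2d + e = 4
  81a + 27b + 9c + 3d + e = -123
  256a + 64b + 16c + 4d + e = -576
  625a + 125b + 25c + 5d + e = -1655
Solving the system yields a = -4, b = 6, c = 3, d = 4, e = 0.
So P(u) = -4u^4 + 6u^3 + 3u^2 + 4u.
Check: P(4) = -576. ✓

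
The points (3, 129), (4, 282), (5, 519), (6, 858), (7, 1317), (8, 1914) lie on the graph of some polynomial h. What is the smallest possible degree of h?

Forward differences of the values at t = 3, 4, 5, 6, 7, 8:
  h  : 129  282  519  858  1317  1914
  Δ  : 153  237  339  459  597
  Δ^2: 84  102  120  138
  Δ^3: 18  18  18
  Δ^4: 0  0
  Δ^5: 0
The third differences are constant (18) and nonzero, while all higher differences vanish, so the minimal degree is 3.

3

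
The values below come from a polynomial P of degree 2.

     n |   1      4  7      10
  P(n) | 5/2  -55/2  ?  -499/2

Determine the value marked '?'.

On equispaced nodes a degree-2 polynomial has vanishing third forward difference, so
  - P(1) + 3·P(4) - 3·P(7) + P(10) = 0.
Substituting the known values and solving for P(7):
  -3·P(7) = 669/2
  P(7) = -223/2.

-223/2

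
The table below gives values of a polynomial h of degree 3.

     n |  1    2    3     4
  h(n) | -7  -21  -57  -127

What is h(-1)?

3

Forward differences of the values at n = 1, 2, 3, 4:
  h  : -7  -21  -57  -127
  Δ  : -14  -36  -70
  Δ^2: -22  -34
  Δ^3: -12
The third differences are constant, confirming degree 3.
Interpolating (Newton forward form) and evaluating at n = -1 gives h(-1) = 3.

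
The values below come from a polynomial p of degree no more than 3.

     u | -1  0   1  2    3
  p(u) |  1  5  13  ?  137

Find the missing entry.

49

On equispaced nodes a degree-3 polynomial has vanishing fourth forward difference, so
  p(-1) - 4·p(0) + 6·p(1) - 4·p(2) + p(3) = 0.
Substituting the known values and solving for p(2):
  -4·p(2) = -196
  p(2) = 49.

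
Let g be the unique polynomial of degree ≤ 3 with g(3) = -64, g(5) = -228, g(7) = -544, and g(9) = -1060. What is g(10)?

-1408

Write g(s) = as^3 + bs^2 + cs + d. Substituting each data point gives a linear system:
  27a + 9b + 3c + d = -64
  125a + 25b + 5c + d = -228
  343a + 49b + 7c + d = -544
  729a + 81b + 9c + d = -1060
Solving the system yields a = -1, b = -4, c = -1, d = 2.
So g(s) = -s³ - 4s² - s + 2.
Then g(10) = -1408.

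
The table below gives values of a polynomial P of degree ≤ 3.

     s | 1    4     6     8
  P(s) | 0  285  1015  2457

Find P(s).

Write P(s) = as^3 + bs^2 + cs + d. Substituting each data point gives a linear system:
  a + b + c + d = 0
  64a + 16b + 4c + d = 285
  216a + 36b + 6c + d = 1015
  512a + 64b + 8c + d = 2457
Solving the system yields a = 5, b = -1, c = -5, d = 1.
So P(s) = 5s^3 - s^2 - 5s + 1.
Check: P(4) = 285. ✓

P(s) = 5s^3 - s^2 - 5s + 1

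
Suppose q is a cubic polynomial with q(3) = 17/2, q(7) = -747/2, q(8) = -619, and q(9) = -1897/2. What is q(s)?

q(s) = -2s^3 + 6s^2 + (5/2)s + 1

Write q(s) = as^3 + bs^2 + cs + d. Substituting each data point gives a linear system:
  27a + 9b + 3c + d = 17/2
  343a + 49b + 7c + d = -747/2
  512a + 64b + 8c + d = -619
  729a + 81b + 9c + d = -1897/2
Solving the system yields a = -2, b = 6, c = 5/2, d = 1.
So q(s) = -2s³ + 6s² + (5/2)s + 1.
Check: q(8) = -619. ✓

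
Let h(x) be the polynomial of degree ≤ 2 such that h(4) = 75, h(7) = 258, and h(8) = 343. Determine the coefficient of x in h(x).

Write h(x) = ax^2 + bx + c. Substituting each data point gives a linear system:
  16a + 4b + c = 75
  49a + 7b + c = 258
  64a + 8b + c = 343
Solving the system yields a = 6, b = -5, c = -1.
So h(x) = 6x^2 - 5x - 1.
The coefficient of x is -5.

-5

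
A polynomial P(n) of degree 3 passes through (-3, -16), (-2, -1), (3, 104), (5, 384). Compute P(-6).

-265

Write P(n) = an^3 + bn^2 + cn + d. Substituting each data point gives a linear system:
  -27a + 9b - 3c + d = -16
  -8a + 4b - 2c + d = -1
  27a + 9b + 3c + d = 104
  125a + 25b + 5c + d = 384
Solving the system yields a = 2, b = 5, c = 2, d = -1.
So P(n) = 2n^3 + 5n^2 + 2n - 1.
Then P(-6) = -265.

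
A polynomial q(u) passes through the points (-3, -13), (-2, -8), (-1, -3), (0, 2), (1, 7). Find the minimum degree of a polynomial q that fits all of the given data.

Forward differences of the values at u = -3, -2, -1, 0, 1:
  q  : -13  -8  -3  2  7
  Δ  : 5  5  5  5
  Δ^2: 0  0  0
  Δ^3: 0  0
  Δ^4: 0
The first differences are constant (5) and nonzero, while all higher differences vanish, so the minimal degree is 1.

1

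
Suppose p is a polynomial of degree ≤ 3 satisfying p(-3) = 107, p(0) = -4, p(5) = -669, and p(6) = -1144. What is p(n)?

p(n) = -5n^3 - 2n^2 + 2n - 4

Write p(n) = an^3 + bn^2 + cn + d. Substituting each data point gives a linear system:
  -27a + 9b - 3c + d = 107
  d = -4
  125a + 25b + 5c + d = -669
  216a + 36b + 6c + d = -1144
Solving the system yields a = -5, b = -2, c = 2, d = -4.
So p(n) = -5n³ - 2n² + 2n - 4.
Check: p(-3) = 107. ✓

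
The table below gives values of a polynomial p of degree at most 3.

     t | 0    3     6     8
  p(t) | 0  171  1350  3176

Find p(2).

Using the Lagrange interpolation formula with nodes 0, 3, 6, 8:
  L_0(t) = (t - 3)(t - 6)(t - 8) / -144
  L_1(t) = t(t - 6)(t - 8) / 45
  L_2(t) = t(t - 3)(t - 8) / -36
  L_3(t) = t(t - 3)(t - 6) / 80
Then p(t) = 0·L_0(t) + 171·L_1(t) + 1350·L_2(t) + 3176·L_3(t).
Expanding and collecting terms gives p(t) = 6t^3 + 2t^2 - 3t.
Evaluating at t = 2: p(2) = 50.

50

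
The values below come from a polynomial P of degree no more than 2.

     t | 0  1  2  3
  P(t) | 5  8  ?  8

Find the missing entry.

The 3 known points determine the degree-2 polynomial uniquely.
Write P(t) = at^2 + bt + c. Substituting each data point gives a linear system:
  c = 5
  a + b + c = 8
  9a + 3b + c = 8
Solving the system yields a = -1, b = 4, c = 5.
So P(t) = -t² + 4t + 5.
Then P(2) = 9.

9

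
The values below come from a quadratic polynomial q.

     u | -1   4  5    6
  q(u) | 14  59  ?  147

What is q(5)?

The 3 known points determine the degree-2 polynomial uniquely.
Write q(u) = au^2 + bu + c. Substituting each data point gives a linear system:
  a - b + c = 14
  16a + 4b + c = 59
  36a + 6b + c = 147
Solving the system yields a = 5, b = -6, c = 3.
So q(u) = 5u^2 - 6u + 3.
Then q(5) = 98.

98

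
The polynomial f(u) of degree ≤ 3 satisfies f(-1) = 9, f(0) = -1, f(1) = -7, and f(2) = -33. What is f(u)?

f(u) = -4u^3 + 2u^2 - 4u - 1

Write f(u) = au^3 + bu^2 + cu + d. Substituting each data point gives a linear system:
  -a + b - c + d = 9
  d = -1
  a + b + c + d = -7
  8a + 4b + 2c + d = -33
Solving the system yields a = -4, b = 2, c = -4, d = -1.
So f(u) = -4u^3 + 2u^2 - 4u - 1.
Check: f(1) = -7. ✓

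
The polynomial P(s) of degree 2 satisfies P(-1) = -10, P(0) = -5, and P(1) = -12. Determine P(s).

P(s) = -6s^2 - s - 5

Using the Lagrange interpolation formula with nodes -1, 0, 1:
  L_0(s) = s(s - 1) / 2
  L_1(s) = (s + 1)(s - 1) / -1
  L_2(s) = (s + 1)s / 2
Then P(s) = -10·L_0(s) - 5·L_1(s) - 12·L_2(s).
Expanding and collecting terms gives P(s) = -6s^2 - s - 5.
Check: P(0) = -5. ✓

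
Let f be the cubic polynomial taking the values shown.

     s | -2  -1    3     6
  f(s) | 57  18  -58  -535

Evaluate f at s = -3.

140

Write f(s) = as^3 + bs^2 + cs + d. Substituting each data point gives a linear system:
  -8a + 4b - 2c + d = 57
  -a + b - c + d = 18
  27a + 9b + 3c + d = -58
  216a + 36b + 6c + d = -535
Solving the system yields a = -3, b = 4, c = -6, d = 5.
So f(s) = -3s³ + 4s² - 6s + 5.
Then f(-3) = 140.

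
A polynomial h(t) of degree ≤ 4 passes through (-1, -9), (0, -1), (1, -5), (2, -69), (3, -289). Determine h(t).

h(t) = -2t^4 - 4t^3 - 4t^2 + 6t - 1

Using the Lagrange interpolation formula with nodes -1, 0, 1, 2, 3:
  L_0(t) = t(t - 1)(t - 2)(t - 3) / 24
  L_1(t) = (t + 1)(t - 1)(t - 2)(t - 3) / -6
  L_2(t) = (t + 1)t(t - 2)(t - 3) / 4
  L_3(t) = (t + 1)t(t - 1)(t - 3) / -6
  L_4(t) = (t + 1)t(t - 1)(t - 2) / 24
Then h(t) = -9·L_0(t) - 1·L_1(t) - 5·L_2(t) - 69·L_3(t) - 289·L_4(t).
Expanding and collecting terms gives h(t) = -2t^4 - 4t^3 - 4t^2 + 6t - 1.
Check: h(1) = -5. ✓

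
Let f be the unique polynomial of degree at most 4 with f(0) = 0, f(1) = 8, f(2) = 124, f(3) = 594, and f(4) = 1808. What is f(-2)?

Forward differences of the values at n = 0, 1, 2, 3, 4:
  f  : 0  8  124  594  1808
  Δ  : 8  116  470  1214
  Δ^2: 108  354  744
  Δ^3: 246  390
  Δ^4: 144
The fourth differences are constant, confirming degree 4.
Interpolating (Newton forward form) and evaluating at n = -2 gives f(-2) = 44.

44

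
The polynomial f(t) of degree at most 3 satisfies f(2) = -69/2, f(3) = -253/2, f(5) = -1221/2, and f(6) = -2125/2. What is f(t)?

f(t) = -5t^3 + 3t - 1/2

Write f(t) = at^3 + bt^2 + ct + d. Substituting each data point gives a linear system:
  8a + 4b + 2c + d = -69/2
  27a + 9b + 3c + d = -253/2
  125a + 25b + 5c + d = -1221/2
  216a + 36b + 6c + d = -2125/2
Solving the system yields a = -5, b = 0, c = 3, d = -1/2.
So f(t) = -5t^3 + 3t - 1/2.
Check: f(3) = -253/2. ✓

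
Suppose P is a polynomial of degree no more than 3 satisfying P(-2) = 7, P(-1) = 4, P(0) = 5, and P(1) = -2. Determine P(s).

P(s) = -2s^3 - 4s^2 - s + 5

Using the Lagrange interpolation formula with nodes -2, -1, 0, 1:
  L_0(s) = (s + 1)s(s - 1) / -6
  L_1(s) = (s + 2)s(s - 1) / 2
  L_2(s) = (s + 2)(s + 1)(s - 1) / -2
  L_3(s) = (s + 2)(s + 1)s / 6
Then P(s) = 7·L_0(s) + 4·L_1(s) + 5·L_2(s) - 2·L_3(s).
Expanding and collecting terms gives P(s) = -2s^3 - 4s^2 - s + 5.
Check: P(1) = -2. ✓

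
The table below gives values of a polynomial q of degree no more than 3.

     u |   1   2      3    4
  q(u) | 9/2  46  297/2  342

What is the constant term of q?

-6

Write q(u) = au^3 + bu^2 + cu + d. Substituting each data point gives a linear system:
  a + b + c + d = 9/2
  8a + 4b + 2c + d = 46
  27a + 9b + 3c + d = 297/2
  64a + 16b + 4c + d = 342
Solving the system yields a = 5, b = 1/2, c = 5, d = -6.
So q(u) = 5u³ + (1/2)u² + 5u - 6.
The constant term is -6.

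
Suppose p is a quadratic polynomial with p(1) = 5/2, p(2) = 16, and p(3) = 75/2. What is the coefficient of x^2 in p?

4

Write p(x) = ax^2 + bx + c. Substituting each data point gives a linear system:
  a + b + c = 5/2
  4a + 2b + c = 16
  9a + 3b + c = 75/2
Solving the system yields a = 4, b = 3/2, c = -3.
So p(x) = 4x² + (3/2)x - 3.
The leading coefficient is 4.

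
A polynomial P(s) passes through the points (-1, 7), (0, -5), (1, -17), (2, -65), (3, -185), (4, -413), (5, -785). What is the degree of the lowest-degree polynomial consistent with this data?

Forward differences of the values at s = -1, 0, 1, 2, 3, 4, 5:
  P  : 7  -5  -17  -65  -185  -413  -785
  Δ  : -12  -12  -48  -120  -228  -372
  Δ^2: 0  -36  -72  -108  -144
  Δ^3: -36  -36  -36  -36
  Δ^4: 0  0  0
  Δ^5: 0  0
  Δ^6: 0
The third differences are constant (-36) and nonzero, while all higher differences vanish, so the minimal degree is 3.

3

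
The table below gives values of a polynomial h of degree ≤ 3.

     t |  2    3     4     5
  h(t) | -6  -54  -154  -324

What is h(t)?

Write h(t) = at^3 + bt^2 + ct + d. Substituting each data point gives a linear system:
  8a + 4b + 2c + d = -6
  27a + 9b + 3c + d = -54
  64a + 16b + 4c + d = -154
  125a + 25b + 5c + d = -324
Solving the system yields a = -3, b = 1, c = 4, d = 6.
So h(t) = -3t^3 + t^2 + 4t + 6.
Check: h(4) = -154. ✓

h(t) = -3t^3 + t^2 + 4t + 6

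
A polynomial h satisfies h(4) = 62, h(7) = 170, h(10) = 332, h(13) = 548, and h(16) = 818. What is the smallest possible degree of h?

Forward differences of the values at x = 4, 7, 10, 13, 16:
  h  : 62  170  332  548  818
  Δ  : 108  162  216  270
  Δ^2: 54  54  54
  Δ^3: 0  0
  Δ^4: 0
The second differences are constant (54) and nonzero, while all higher differences vanish, so the minimal degree is 2.

2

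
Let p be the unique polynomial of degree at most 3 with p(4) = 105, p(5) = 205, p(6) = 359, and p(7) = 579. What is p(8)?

Write p(u) = au^3 + bu^2 + cu + d. Substituting each data point gives a linear system:
  64a + 16b + 4c + d = 105
  125a + 25b + 5c + d = 205
  216a + 36b + 6c + d = 359
  343a + 49b + 7c + d = 579
Solving the system yields a = 2, b = -3, c = 5, d = 5.
So p(u) = 2u^3 - 3u^2 + 5u + 5.
Then p(8) = 877.

877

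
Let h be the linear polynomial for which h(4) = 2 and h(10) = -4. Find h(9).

Write h(n) = an + b. Substituting each data point gives a linear system:
  4a + b = 2
  10a + b = -4
Solving the system yields a = -1, b = 6.
So h(n) = -n + 6.
Then h(9) = -3.

-3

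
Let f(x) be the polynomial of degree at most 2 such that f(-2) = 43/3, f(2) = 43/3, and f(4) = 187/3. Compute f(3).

103/3

Write f(x) = ax^2 + bx + c. Substituting each data point gives a linear system:
  4a - 2b + c = 43/3
  4a + 2b + c = 43/3
  16a + 4b + c = 187/3
Solving the system yields a = 4, b = 0, c = -5/3.
So f(x) = 4x² - 5/3.
Then f(3) = 103/3.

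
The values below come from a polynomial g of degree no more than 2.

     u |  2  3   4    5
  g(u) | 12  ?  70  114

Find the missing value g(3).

36

The 3 known points determine the degree-2 polynomial uniquely.
Write g(u) = au^2 + bu + c. Substituting each data point gives a linear system:
  4a + 2b + c = 12
  16a + 4b + c = 70
  25a + 5b + c = 114
Solving the system yields a = 5, b = -1, c = -6.
So g(u) = 5u^2 - u - 6.
Then g(3) = 36.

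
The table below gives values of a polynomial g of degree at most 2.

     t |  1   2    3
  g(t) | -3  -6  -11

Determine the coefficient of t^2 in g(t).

-1

Write g(t) = at^2 + bt + c. Substituting each data point gives a linear system:
  a + b + c = -3
  4a + 2b + c = -6
  9a + 3b + c = -11
Solving the system yields a = -1, b = 0, c = -2.
So g(t) = -t² - 2.
The leading coefficient is -1.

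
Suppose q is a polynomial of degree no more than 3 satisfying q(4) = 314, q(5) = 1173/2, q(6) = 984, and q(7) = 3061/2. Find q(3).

Using the Lagrange interpolation formula with nodes 4, 5, 6, 7:
  L_0(u) = (u - 5)(u - 6)(u - 7) / -6
  L_1(u) = (u - 4)(u - 6)(u - 7) / 2
  L_2(u) = (u - 4)(u - 5)(u - 7) / -2
  L_3(u) = (u - 4)(u - 5)(u - 6) / 6
Then q(u) = 314·L_0(u) + 1173/2·L_1(u) + 984·L_2(u) + 3061/2·L_3(u).
Expanding and collecting terms gives q(u) = 4u^3 + (5/2)u^2 + 6u - 6.
Evaluating at u = 3: q(3) = 285/2.

285/2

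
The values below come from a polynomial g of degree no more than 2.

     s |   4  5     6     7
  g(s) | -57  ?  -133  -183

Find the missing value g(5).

-91

The 3 known points determine the degree-2 polynomial uniquely.
Write g(s) = as^2 + bs + c. Substituting each data point gives a linear system:
  16a + 4b + c = -57
  36a + 6b + c = -133
  49a + 7b + c = -183
Solving the system yields a = -4, b = 2, c = -1.
So g(s) = -4s² + 2s - 1.
Then g(5) = -91.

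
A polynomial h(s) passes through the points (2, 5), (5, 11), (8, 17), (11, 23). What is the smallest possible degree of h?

1

Forward differences of the values at s = 2, 5, 8, 11:
  h  : 5  11  17  23
  Δ  : 6  6  6
  Δ^2: 0  0
  Δ^3: 0
The first differences are constant (6) and nonzero, while all higher differences vanish, so the minimal degree is 1.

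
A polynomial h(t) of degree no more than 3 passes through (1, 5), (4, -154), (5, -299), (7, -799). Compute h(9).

-1659

Using the Lagrange interpolation formula with nodes 1, 4, 5, 7:
  L_0(t) = (t - 4)(t - 5)(t - 7) / -72
  L_1(t) = (t - 1)(t - 5)(t - 7) / 9
  L_2(t) = (t - 1)(t - 4)(t - 7) / -8
  L_3(t) = (t - 1)(t - 4)(t - 5) / 36
Then h(t) = 5·L_0(t) - 154·L_1(t) - 299·L_2(t) - 799·L_3(t).
Expanding and collecting terms gives h(t) = -2t³ - 3t² + 4t + 6.
Evaluating at t = 9: h(9) = -1659.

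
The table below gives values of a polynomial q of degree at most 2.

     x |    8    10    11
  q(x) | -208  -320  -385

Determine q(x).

Using the Lagrange interpolation formula with nodes 8, 10, 11:
  L_0(x) = (x - 10)(x - 11) / 6
  L_1(x) = (x - 8)(x - 11) / -2
  L_2(x) = (x - 8)(x - 10) / 3
Then q(x) = -208·L_0(x) - 320·L_1(x) - 385·L_2(x).
Expanding and collecting terms gives q(x) = -3x² - 2x.
Check: q(8) = -208. ✓

q(x) = -3x^2 - 2x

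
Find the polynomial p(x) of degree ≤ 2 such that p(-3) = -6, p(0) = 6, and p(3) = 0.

p(x) = -x^2 + x + 6

Write p(x) = ax^2 + bx + c. Substituting each data point gives a linear system:
  9a - 3b + c = -6
  c = 6
  9a + 3b + c = 0
Solving the system yields a = -1, b = 1, c = 6.
So p(x) = -x^2 + x + 6.
Check: p(0) = 6. ✓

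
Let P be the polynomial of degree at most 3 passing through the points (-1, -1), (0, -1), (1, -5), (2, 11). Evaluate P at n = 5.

Forward differences of the values at n = -1, 0, 1, 2:
  P  : -1  -1  -5  11
  Δ  : 0  -4  16
  Δ^2: -4  20
  Δ^3: 24
The third differences are constant, confirming degree 3.
Interpolating (Newton forward form) and evaluating at n = 5 gives P(5) = 419.

419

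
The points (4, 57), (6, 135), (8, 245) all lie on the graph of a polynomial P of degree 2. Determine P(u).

P(u) = 4u^2 - u - 3

Write P(u) = au^2 + bu + c. Substituting each data point gives a linear system:
  16a + 4b + c = 57
  36a + 6b + c = 135
  64a + 8b + c = 245
Solving the system yields a = 4, b = -1, c = -3.
So P(u) = 4u² - u - 3.
Check: P(4) = 57. ✓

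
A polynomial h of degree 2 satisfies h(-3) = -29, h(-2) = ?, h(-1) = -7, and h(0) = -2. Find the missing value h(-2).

On equispaced nodes a degree-2 polynomial has vanishing third forward difference, so
  - h(-3) + 3·h(-2) - 3·h(-1) + h(0) = 0.
Substituting the known values and solving for h(-2):
  3·h(-2) = -48
  h(-2) = -16.

-16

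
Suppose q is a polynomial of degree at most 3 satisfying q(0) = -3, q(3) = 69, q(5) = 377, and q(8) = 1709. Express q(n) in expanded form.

q(n) = 4n^3 - 6n^2 + 6n - 3

Using the Lagrange interpolation formula with nodes 0, 3, 5, 8:
  L_0(n) = (n - 3)(n - 5)(n - 8) / -120
  L_1(n) = n(n - 5)(n - 8) / 30
  L_2(n) = n(n - 3)(n - 8) / -30
  L_3(n) = n(n - 3)(n - 5) / 120
Then q(n) = -3·L_0(n) + 69·L_1(n) + 377·L_2(n) + 1709·L_3(n).
Expanding and collecting terms gives q(n) = 4n³ - 6n² + 6n - 3.
Check: q(0) = -3. ✓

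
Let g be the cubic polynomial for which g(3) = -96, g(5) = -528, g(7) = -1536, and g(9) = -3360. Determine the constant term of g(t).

Write g(t) = at^3 + bt^2 + ct + d. Substituting each data point gives a linear system:
  27a + 9b + 3c + d = -96
  125a + 25b + 5c + d = -528
  343a + 49b + 7c + d = -1536
  729a + 81b + 9c + d = -3360
Solving the system yields a = -5, b = 3, c = 5, d = -3.
So g(t) = -5t³ + 3t² + 5t - 3.
The constant term is -3.

-3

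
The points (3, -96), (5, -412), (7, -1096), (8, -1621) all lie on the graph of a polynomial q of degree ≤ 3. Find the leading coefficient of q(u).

Write q(u) = au^3 + bu^2 + cu + d. Substituting each data point gives a linear system:
  27a + 9b + 3c + d = -96
  125a + 25b + 5c + d = -412
  343a + 49b + 7c + d = -1096
  512a + 64b + 8c + d = -1621
Solving the system yields a = -3, b = -1, c = -3, d = 3.
So q(u) = -3u^3 - u^2 - 3u + 3.
The leading coefficient is -3.

-3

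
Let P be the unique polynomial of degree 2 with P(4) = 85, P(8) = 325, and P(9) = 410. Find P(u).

P(u) = 5u^2 + 5

Using the Lagrange interpolation formula with nodes 4, 8, 9:
  L_0(u) = (u - 8)(u - 9) / 20
  L_1(u) = (u - 4)(u - 9) / -4
  L_2(u) = (u - 4)(u - 8) / 5
Then P(u) = 85·L_0(u) + 325·L_1(u) + 410·L_2(u).
Expanding and collecting terms gives P(u) = 5u^2 + 5.
Check: P(9) = 410. ✓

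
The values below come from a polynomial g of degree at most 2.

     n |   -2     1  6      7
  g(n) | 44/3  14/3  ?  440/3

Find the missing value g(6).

108

The 3 known points determine the degree-2 polynomial uniquely.
Write g(n) = an^2 + bn + c. Substituting each data point gives a linear system:
  4a - 2b + c = 44/3
  a + b + c = 14/3
  49a + 7b + c = 440/3
Solving the system yields a = 3, b = -1/3, c = 2.
So g(n) = 3n^2 - (1/3)n + 2.
Then g(6) = 108.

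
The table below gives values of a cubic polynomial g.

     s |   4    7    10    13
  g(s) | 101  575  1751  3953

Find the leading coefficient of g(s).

2

Write g(s) = as^3 + bs^2 + cs + d. Substituting each data point gives a linear system:
  64a + 16b + 4c + d = 101
  343a + 49b + 7c + d = 575
  1000a + 100b + 10c + d = 1751
  2197a + 169b + 13c + d = 3953
Solving the system yields a = 2, b = -3, c = 5, d = 1.
So g(s) = 2s^3 - 3s^2 + 5s + 1.
The leading coefficient is 2.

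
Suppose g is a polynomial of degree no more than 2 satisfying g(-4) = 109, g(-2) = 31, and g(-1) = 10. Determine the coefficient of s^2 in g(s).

Write g(s) = as^2 + bs + c. Substituting each data point gives a linear system:
  16a - 4b + c = 109
  4a - 2b + c = 31
  a - b + c = 10
Solving the system yields a = 6, b = -3, c = 1.
So g(s) = 6s² - 3s + 1.
The leading coefficient is 6.

6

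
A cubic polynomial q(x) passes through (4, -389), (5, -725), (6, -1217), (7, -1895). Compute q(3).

Using the Lagrange interpolation formula with nodes 4, 5, 6, 7:
  L_0(x) = (x - 5)(x - 6)(x - 7) / -6
  L_1(x) = (x - 4)(x - 6)(x - 7) / 2
  L_2(x) = (x - 4)(x - 5)(x - 7) / -2
  L_3(x) = (x - 4)(x - 5)(x - 6) / 6
Then q(x) = -389·L_0(x) - 725·L_1(x) - 1217·L_2(x) - 1895·L_3(x).
Expanding and collecting terms gives q(x) = -5x^3 - 3x^2 - 4x - 5.
Evaluating at x = 3: q(3) = -179.

-179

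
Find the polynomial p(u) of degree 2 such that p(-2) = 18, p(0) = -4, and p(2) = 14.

Write p(u) = au^2 + bu + c. Substituting each data point gives a linear system:
  4a - 2b + c = 18
  c = -4
  4a + 2b + c = 14
Solving the system yields a = 5, b = -1, c = -4.
So p(u) = 5u^2 - u - 4.
Check: p(2) = 14. ✓

p(u) = 5u^2 - u - 4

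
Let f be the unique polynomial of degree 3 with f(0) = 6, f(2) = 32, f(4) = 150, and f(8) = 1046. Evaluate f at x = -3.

-141/2

Write f(x) = ax^3 + bx^2 + cx + d. Substituting each data point gives a linear system:
  d = 6
  8a + 4b + 2c + d = 32
  64a + 16b + 4c + d = 150
  512a + 64b + 8c + d = 1046
Solving the system yields a = 2, b = -1/2, c = 6, d = 6.
So f(x) = 2x^3 - (1/2)x^2 + 6x + 6.
Then f(-3) = -141/2.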